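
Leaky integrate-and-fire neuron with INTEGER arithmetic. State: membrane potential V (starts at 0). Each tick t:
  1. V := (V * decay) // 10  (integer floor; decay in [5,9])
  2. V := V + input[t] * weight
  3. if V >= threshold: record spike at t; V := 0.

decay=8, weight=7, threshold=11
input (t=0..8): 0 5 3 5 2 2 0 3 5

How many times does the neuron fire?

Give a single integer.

Answer: 7

Derivation:
t=0: input=0 -> V=0
t=1: input=5 -> V=0 FIRE
t=2: input=3 -> V=0 FIRE
t=3: input=5 -> V=0 FIRE
t=4: input=2 -> V=0 FIRE
t=5: input=2 -> V=0 FIRE
t=6: input=0 -> V=0
t=7: input=3 -> V=0 FIRE
t=8: input=5 -> V=0 FIRE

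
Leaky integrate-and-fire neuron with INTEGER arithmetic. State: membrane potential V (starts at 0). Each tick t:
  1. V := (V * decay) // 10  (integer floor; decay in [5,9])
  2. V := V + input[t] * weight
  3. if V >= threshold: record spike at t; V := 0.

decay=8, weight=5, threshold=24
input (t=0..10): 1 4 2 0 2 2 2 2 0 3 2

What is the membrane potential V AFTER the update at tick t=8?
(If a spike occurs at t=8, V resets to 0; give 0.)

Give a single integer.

t=0: input=1 -> V=5
t=1: input=4 -> V=0 FIRE
t=2: input=2 -> V=10
t=3: input=0 -> V=8
t=4: input=2 -> V=16
t=5: input=2 -> V=22
t=6: input=2 -> V=0 FIRE
t=7: input=2 -> V=10
t=8: input=0 -> V=8
t=9: input=3 -> V=21
t=10: input=2 -> V=0 FIRE

Answer: 8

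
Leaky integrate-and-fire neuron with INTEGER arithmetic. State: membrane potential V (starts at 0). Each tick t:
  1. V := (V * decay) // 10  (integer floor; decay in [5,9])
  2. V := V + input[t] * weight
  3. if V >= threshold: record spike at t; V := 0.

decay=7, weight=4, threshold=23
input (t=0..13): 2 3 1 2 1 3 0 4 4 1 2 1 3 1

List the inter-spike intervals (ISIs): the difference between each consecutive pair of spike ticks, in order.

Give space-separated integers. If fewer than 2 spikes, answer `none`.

t=0: input=2 -> V=8
t=1: input=3 -> V=17
t=2: input=1 -> V=15
t=3: input=2 -> V=18
t=4: input=1 -> V=16
t=5: input=3 -> V=0 FIRE
t=6: input=0 -> V=0
t=7: input=4 -> V=16
t=8: input=4 -> V=0 FIRE
t=9: input=1 -> V=4
t=10: input=2 -> V=10
t=11: input=1 -> V=11
t=12: input=3 -> V=19
t=13: input=1 -> V=17

Answer: 3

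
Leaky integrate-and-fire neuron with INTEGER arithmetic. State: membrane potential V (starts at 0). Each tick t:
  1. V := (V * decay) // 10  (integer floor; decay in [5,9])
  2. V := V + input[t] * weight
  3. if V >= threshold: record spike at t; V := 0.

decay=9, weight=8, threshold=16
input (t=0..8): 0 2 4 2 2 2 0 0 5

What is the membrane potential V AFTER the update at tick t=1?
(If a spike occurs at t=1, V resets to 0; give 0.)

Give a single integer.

Answer: 0

Derivation:
t=0: input=0 -> V=0
t=1: input=2 -> V=0 FIRE
t=2: input=4 -> V=0 FIRE
t=3: input=2 -> V=0 FIRE
t=4: input=2 -> V=0 FIRE
t=5: input=2 -> V=0 FIRE
t=6: input=0 -> V=0
t=7: input=0 -> V=0
t=8: input=5 -> V=0 FIRE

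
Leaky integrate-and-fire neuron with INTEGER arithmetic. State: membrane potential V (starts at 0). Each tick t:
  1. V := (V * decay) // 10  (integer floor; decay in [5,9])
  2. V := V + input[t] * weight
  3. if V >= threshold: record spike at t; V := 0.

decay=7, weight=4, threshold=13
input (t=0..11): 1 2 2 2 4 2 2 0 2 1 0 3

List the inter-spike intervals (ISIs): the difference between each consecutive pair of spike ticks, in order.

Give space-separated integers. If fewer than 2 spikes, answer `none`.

Answer: 2 2 5

Derivation:
t=0: input=1 -> V=4
t=1: input=2 -> V=10
t=2: input=2 -> V=0 FIRE
t=3: input=2 -> V=8
t=4: input=4 -> V=0 FIRE
t=5: input=2 -> V=8
t=6: input=2 -> V=0 FIRE
t=7: input=0 -> V=0
t=8: input=2 -> V=8
t=9: input=1 -> V=9
t=10: input=0 -> V=6
t=11: input=3 -> V=0 FIRE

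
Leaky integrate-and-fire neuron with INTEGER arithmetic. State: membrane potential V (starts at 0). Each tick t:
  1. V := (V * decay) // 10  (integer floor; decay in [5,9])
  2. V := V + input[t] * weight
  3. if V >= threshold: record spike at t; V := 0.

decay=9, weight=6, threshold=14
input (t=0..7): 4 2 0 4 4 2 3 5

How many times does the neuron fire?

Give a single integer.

t=0: input=4 -> V=0 FIRE
t=1: input=2 -> V=12
t=2: input=0 -> V=10
t=3: input=4 -> V=0 FIRE
t=4: input=4 -> V=0 FIRE
t=5: input=2 -> V=12
t=6: input=3 -> V=0 FIRE
t=7: input=5 -> V=0 FIRE

Answer: 5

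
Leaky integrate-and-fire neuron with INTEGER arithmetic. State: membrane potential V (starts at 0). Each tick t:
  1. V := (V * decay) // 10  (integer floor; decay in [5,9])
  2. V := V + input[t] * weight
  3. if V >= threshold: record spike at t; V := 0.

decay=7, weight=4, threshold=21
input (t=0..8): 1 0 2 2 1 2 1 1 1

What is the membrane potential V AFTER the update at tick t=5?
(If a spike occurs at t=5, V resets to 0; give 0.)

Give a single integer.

t=0: input=1 -> V=4
t=1: input=0 -> V=2
t=2: input=2 -> V=9
t=3: input=2 -> V=14
t=4: input=1 -> V=13
t=5: input=2 -> V=17
t=6: input=1 -> V=15
t=7: input=1 -> V=14
t=8: input=1 -> V=13

Answer: 17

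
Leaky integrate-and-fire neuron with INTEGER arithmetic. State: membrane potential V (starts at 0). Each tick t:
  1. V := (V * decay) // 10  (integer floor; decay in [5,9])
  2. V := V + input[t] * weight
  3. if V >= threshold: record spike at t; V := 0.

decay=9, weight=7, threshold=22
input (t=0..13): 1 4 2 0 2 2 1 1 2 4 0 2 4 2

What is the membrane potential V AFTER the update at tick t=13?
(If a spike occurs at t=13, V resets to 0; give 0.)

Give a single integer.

Answer: 14

Derivation:
t=0: input=1 -> V=7
t=1: input=4 -> V=0 FIRE
t=2: input=2 -> V=14
t=3: input=0 -> V=12
t=4: input=2 -> V=0 FIRE
t=5: input=2 -> V=14
t=6: input=1 -> V=19
t=7: input=1 -> V=0 FIRE
t=8: input=2 -> V=14
t=9: input=4 -> V=0 FIRE
t=10: input=0 -> V=0
t=11: input=2 -> V=14
t=12: input=4 -> V=0 FIRE
t=13: input=2 -> V=14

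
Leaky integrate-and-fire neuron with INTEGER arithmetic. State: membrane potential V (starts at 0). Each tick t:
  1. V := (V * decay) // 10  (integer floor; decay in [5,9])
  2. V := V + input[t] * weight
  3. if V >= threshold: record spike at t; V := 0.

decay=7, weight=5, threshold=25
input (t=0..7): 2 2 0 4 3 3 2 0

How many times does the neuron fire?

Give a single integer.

t=0: input=2 -> V=10
t=1: input=2 -> V=17
t=2: input=0 -> V=11
t=3: input=4 -> V=0 FIRE
t=4: input=3 -> V=15
t=5: input=3 -> V=0 FIRE
t=6: input=2 -> V=10
t=7: input=0 -> V=7

Answer: 2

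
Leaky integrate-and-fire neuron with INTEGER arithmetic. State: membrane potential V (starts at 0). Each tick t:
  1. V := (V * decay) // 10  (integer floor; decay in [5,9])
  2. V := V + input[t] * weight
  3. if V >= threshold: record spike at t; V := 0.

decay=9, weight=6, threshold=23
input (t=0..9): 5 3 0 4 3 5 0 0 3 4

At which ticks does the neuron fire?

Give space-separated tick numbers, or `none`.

Answer: 0 3 5 9

Derivation:
t=0: input=5 -> V=0 FIRE
t=1: input=3 -> V=18
t=2: input=0 -> V=16
t=3: input=4 -> V=0 FIRE
t=4: input=3 -> V=18
t=5: input=5 -> V=0 FIRE
t=6: input=0 -> V=0
t=7: input=0 -> V=0
t=8: input=3 -> V=18
t=9: input=4 -> V=0 FIRE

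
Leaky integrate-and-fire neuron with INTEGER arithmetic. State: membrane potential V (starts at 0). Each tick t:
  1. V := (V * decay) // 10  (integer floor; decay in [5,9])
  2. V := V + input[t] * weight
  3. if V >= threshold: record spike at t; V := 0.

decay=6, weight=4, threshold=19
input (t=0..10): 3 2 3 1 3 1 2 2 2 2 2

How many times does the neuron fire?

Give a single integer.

t=0: input=3 -> V=12
t=1: input=2 -> V=15
t=2: input=3 -> V=0 FIRE
t=3: input=1 -> V=4
t=4: input=3 -> V=14
t=5: input=1 -> V=12
t=6: input=2 -> V=15
t=7: input=2 -> V=17
t=8: input=2 -> V=18
t=9: input=2 -> V=18
t=10: input=2 -> V=18

Answer: 1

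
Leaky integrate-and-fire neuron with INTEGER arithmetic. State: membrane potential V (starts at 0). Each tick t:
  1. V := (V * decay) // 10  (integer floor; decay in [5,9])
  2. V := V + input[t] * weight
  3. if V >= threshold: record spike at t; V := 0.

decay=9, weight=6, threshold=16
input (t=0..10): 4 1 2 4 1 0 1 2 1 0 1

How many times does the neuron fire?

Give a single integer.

t=0: input=4 -> V=0 FIRE
t=1: input=1 -> V=6
t=2: input=2 -> V=0 FIRE
t=3: input=4 -> V=0 FIRE
t=4: input=1 -> V=6
t=5: input=0 -> V=5
t=6: input=1 -> V=10
t=7: input=2 -> V=0 FIRE
t=8: input=1 -> V=6
t=9: input=0 -> V=5
t=10: input=1 -> V=10

Answer: 4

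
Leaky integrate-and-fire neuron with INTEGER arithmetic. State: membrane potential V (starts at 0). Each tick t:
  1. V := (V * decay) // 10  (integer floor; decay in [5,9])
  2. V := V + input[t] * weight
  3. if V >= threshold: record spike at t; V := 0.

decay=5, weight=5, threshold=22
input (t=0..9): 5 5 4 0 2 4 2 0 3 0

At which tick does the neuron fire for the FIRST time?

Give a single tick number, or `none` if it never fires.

Answer: 0

Derivation:
t=0: input=5 -> V=0 FIRE
t=1: input=5 -> V=0 FIRE
t=2: input=4 -> V=20
t=3: input=0 -> V=10
t=4: input=2 -> V=15
t=5: input=4 -> V=0 FIRE
t=6: input=2 -> V=10
t=7: input=0 -> V=5
t=8: input=3 -> V=17
t=9: input=0 -> V=8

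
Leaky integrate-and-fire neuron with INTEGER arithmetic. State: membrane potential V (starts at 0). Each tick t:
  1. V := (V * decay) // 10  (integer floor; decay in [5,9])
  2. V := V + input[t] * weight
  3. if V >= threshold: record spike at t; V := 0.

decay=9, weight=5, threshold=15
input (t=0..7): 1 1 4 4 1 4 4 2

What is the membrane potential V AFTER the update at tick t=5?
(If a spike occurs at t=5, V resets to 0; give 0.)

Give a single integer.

Answer: 0

Derivation:
t=0: input=1 -> V=5
t=1: input=1 -> V=9
t=2: input=4 -> V=0 FIRE
t=3: input=4 -> V=0 FIRE
t=4: input=1 -> V=5
t=5: input=4 -> V=0 FIRE
t=6: input=4 -> V=0 FIRE
t=7: input=2 -> V=10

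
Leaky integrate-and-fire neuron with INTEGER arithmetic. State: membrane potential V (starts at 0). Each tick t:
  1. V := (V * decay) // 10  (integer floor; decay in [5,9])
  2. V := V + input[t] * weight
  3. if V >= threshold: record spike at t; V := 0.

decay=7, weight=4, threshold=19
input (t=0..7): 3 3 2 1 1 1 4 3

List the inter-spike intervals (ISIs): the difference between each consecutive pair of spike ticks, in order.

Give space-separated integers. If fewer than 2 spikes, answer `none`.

Answer: 5

Derivation:
t=0: input=3 -> V=12
t=1: input=3 -> V=0 FIRE
t=2: input=2 -> V=8
t=3: input=1 -> V=9
t=4: input=1 -> V=10
t=5: input=1 -> V=11
t=6: input=4 -> V=0 FIRE
t=7: input=3 -> V=12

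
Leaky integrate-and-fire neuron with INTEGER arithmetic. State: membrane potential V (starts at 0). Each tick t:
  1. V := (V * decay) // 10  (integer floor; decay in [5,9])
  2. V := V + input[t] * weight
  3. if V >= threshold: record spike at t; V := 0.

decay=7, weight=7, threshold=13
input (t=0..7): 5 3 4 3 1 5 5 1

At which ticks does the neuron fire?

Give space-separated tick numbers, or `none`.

t=0: input=5 -> V=0 FIRE
t=1: input=3 -> V=0 FIRE
t=2: input=4 -> V=0 FIRE
t=3: input=3 -> V=0 FIRE
t=4: input=1 -> V=7
t=5: input=5 -> V=0 FIRE
t=6: input=5 -> V=0 FIRE
t=7: input=1 -> V=7

Answer: 0 1 2 3 5 6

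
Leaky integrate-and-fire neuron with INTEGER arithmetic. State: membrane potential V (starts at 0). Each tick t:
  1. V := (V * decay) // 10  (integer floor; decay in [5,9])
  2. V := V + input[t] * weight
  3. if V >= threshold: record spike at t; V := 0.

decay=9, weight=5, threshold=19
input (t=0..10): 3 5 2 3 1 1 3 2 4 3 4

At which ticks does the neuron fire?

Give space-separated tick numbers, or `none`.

Answer: 1 3 6 8 10

Derivation:
t=0: input=3 -> V=15
t=1: input=5 -> V=0 FIRE
t=2: input=2 -> V=10
t=3: input=3 -> V=0 FIRE
t=4: input=1 -> V=5
t=5: input=1 -> V=9
t=6: input=3 -> V=0 FIRE
t=7: input=2 -> V=10
t=8: input=4 -> V=0 FIRE
t=9: input=3 -> V=15
t=10: input=4 -> V=0 FIRE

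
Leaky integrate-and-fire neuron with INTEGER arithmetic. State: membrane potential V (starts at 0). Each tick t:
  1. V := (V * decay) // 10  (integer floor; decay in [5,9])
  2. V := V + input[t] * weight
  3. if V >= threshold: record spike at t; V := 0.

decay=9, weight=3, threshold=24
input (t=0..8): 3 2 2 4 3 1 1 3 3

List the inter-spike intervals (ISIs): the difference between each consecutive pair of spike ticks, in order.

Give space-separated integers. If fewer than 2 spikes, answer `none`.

Answer: 5

Derivation:
t=0: input=3 -> V=9
t=1: input=2 -> V=14
t=2: input=2 -> V=18
t=3: input=4 -> V=0 FIRE
t=4: input=3 -> V=9
t=5: input=1 -> V=11
t=6: input=1 -> V=12
t=7: input=3 -> V=19
t=8: input=3 -> V=0 FIRE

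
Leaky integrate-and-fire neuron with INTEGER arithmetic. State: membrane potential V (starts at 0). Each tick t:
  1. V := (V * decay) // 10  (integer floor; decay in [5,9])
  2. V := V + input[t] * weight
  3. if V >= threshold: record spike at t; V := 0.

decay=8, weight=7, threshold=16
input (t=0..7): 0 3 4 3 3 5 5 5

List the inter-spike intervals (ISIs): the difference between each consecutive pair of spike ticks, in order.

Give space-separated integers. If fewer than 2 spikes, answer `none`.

Answer: 1 1 1 1 1 1

Derivation:
t=0: input=0 -> V=0
t=1: input=3 -> V=0 FIRE
t=2: input=4 -> V=0 FIRE
t=3: input=3 -> V=0 FIRE
t=4: input=3 -> V=0 FIRE
t=5: input=5 -> V=0 FIRE
t=6: input=5 -> V=0 FIRE
t=7: input=5 -> V=0 FIRE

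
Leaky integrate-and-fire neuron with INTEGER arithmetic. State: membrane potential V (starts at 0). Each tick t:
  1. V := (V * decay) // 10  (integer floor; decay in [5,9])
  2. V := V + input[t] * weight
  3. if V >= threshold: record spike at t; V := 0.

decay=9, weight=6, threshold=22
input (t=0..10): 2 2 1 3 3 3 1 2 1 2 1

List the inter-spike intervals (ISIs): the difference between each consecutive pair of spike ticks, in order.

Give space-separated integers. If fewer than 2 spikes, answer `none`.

t=0: input=2 -> V=12
t=1: input=2 -> V=0 FIRE
t=2: input=1 -> V=6
t=3: input=3 -> V=0 FIRE
t=4: input=3 -> V=18
t=5: input=3 -> V=0 FIRE
t=6: input=1 -> V=6
t=7: input=2 -> V=17
t=8: input=1 -> V=21
t=9: input=2 -> V=0 FIRE
t=10: input=1 -> V=6

Answer: 2 2 4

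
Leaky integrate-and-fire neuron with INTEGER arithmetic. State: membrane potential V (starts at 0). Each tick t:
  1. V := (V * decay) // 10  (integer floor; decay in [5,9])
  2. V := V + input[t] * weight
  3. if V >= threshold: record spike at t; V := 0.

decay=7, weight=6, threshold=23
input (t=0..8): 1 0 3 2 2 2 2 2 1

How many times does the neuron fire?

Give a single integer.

t=0: input=1 -> V=6
t=1: input=0 -> V=4
t=2: input=3 -> V=20
t=3: input=2 -> V=0 FIRE
t=4: input=2 -> V=12
t=5: input=2 -> V=20
t=6: input=2 -> V=0 FIRE
t=7: input=2 -> V=12
t=8: input=1 -> V=14

Answer: 2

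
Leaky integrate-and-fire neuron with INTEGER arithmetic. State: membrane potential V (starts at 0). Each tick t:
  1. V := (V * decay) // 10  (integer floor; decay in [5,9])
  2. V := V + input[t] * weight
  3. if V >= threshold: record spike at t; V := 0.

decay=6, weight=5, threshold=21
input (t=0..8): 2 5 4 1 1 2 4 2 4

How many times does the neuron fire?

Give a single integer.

Answer: 3

Derivation:
t=0: input=2 -> V=10
t=1: input=5 -> V=0 FIRE
t=2: input=4 -> V=20
t=3: input=1 -> V=17
t=4: input=1 -> V=15
t=5: input=2 -> V=19
t=6: input=4 -> V=0 FIRE
t=7: input=2 -> V=10
t=8: input=4 -> V=0 FIRE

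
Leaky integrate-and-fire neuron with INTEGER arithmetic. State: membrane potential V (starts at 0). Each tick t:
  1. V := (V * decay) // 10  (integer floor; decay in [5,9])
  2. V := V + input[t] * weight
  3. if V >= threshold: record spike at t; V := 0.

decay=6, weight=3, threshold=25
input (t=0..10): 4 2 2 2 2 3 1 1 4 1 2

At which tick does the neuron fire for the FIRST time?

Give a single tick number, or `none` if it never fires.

Answer: none

Derivation:
t=0: input=4 -> V=12
t=1: input=2 -> V=13
t=2: input=2 -> V=13
t=3: input=2 -> V=13
t=4: input=2 -> V=13
t=5: input=3 -> V=16
t=6: input=1 -> V=12
t=7: input=1 -> V=10
t=8: input=4 -> V=18
t=9: input=1 -> V=13
t=10: input=2 -> V=13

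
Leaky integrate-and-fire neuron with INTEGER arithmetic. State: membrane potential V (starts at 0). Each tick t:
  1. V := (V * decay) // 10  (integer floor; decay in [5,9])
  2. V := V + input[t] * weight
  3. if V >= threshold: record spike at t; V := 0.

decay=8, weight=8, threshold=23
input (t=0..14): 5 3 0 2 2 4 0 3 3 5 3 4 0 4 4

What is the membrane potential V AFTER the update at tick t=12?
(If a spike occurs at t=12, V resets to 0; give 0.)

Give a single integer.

t=0: input=5 -> V=0 FIRE
t=1: input=3 -> V=0 FIRE
t=2: input=0 -> V=0
t=3: input=2 -> V=16
t=4: input=2 -> V=0 FIRE
t=5: input=4 -> V=0 FIRE
t=6: input=0 -> V=0
t=7: input=3 -> V=0 FIRE
t=8: input=3 -> V=0 FIRE
t=9: input=5 -> V=0 FIRE
t=10: input=3 -> V=0 FIRE
t=11: input=4 -> V=0 FIRE
t=12: input=0 -> V=0
t=13: input=4 -> V=0 FIRE
t=14: input=4 -> V=0 FIRE

Answer: 0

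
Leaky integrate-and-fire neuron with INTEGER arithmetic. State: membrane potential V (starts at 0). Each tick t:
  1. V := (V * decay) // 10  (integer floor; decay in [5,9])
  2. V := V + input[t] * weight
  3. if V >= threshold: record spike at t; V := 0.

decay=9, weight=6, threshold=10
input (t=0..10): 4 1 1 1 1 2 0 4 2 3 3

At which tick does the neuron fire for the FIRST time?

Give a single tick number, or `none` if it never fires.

t=0: input=4 -> V=0 FIRE
t=1: input=1 -> V=6
t=2: input=1 -> V=0 FIRE
t=3: input=1 -> V=6
t=4: input=1 -> V=0 FIRE
t=5: input=2 -> V=0 FIRE
t=6: input=0 -> V=0
t=7: input=4 -> V=0 FIRE
t=8: input=2 -> V=0 FIRE
t=9: input=3 -> V=0 FIRE
t=10: input=3 -> V=0 FIRE

Answer: 0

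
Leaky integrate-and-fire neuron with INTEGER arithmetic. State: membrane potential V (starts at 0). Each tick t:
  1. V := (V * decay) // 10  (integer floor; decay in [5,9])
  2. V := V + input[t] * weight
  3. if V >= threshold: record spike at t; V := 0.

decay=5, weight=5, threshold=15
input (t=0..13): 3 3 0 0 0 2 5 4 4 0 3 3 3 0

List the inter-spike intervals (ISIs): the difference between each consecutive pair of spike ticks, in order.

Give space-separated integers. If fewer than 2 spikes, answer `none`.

Answer: 1 5 1 1 2 1 1

Derivation:
t=0: input=3 -> V=0 FIRE
t=1: input=3 -> V=0 FIRE
t=2: input=0 -> V=0
t=3: input=0 -> V=0
t=4: input=0 -> V=0
t=5: input=2 -> V=10
t=6: input=5 -> V=0 FIRE
t=7: input=4 -> V=0 FIRE
t=8: input=4 -> V=0 FIRE
t=9: input=0 -> V=0
t=10: input=3 -> V=0 FIRE
t=11: input=3 -> V=0 FIRE
t=12: input=3 -> V=0 FIRE
t=13: input=0 -> V=0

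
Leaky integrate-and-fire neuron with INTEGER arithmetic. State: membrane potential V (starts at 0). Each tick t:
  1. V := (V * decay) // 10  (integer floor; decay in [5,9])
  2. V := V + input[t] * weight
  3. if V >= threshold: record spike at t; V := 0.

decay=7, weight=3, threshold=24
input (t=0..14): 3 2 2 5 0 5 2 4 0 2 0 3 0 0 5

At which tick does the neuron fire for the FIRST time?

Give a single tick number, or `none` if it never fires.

t=0: input=3 -> V=9
t=1: input=2 -> V=12
t=2: input=2 -> V=14
t=3: input=5 -> V=0 FIRE
t=4: input=0 -> V=0
t=5: input=5 -> V=15
t=6: input=2 -> V=16
t=7: input=4 -> V=23
t=8: input=0 -> V=16
t=9: input=2 -> V=17
t=10: input=0 -> V=11
t=11: input=3 -> V=16
t=12: input=0 -> V=11
t=13: input=0 -> V=7
t=14: input=5 -> V=19

Answer: 3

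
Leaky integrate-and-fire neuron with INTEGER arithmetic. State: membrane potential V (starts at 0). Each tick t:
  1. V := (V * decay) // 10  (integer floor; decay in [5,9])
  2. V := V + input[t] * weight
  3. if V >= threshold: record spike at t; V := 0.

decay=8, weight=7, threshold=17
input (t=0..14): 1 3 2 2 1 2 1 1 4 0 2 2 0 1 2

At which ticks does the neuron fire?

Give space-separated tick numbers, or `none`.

t=0: input=1 -> V=7
t=1: input=3 -> V=0 FIRE
t=2: input=2 -> V=14
t=3: input=2 -> V=0 FIRE
t=4: input=1 -> V=7
t=5: input=2 -> V=0 FIRE
t=6: input=1 -> V=7
t=7: input=1 -> V=12
t=8: input=4 -> V=0 FIRE
t=9: input=0 -> V=0
t=10: input=2 -> V=14
t=11: input=2 -> V=0 FIRE
t=12: input=0 -> V=0
t=13: input=1 -> V=7
t=14: input=2 -> V=0 FIRE

Answer: 1 3 5 8 11 14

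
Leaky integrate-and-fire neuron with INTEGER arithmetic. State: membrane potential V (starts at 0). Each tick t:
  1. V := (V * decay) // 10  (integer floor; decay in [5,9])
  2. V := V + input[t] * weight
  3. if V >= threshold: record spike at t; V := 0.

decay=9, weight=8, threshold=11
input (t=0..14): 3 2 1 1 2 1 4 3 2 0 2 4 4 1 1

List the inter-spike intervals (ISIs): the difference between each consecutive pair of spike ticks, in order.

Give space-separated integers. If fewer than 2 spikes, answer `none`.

Answer: 1 2 1 2 1 1 2 1 1 2

Derivation:
t=0: input=3 -> V=0 FIRE
t=1: input=2 -> V=0 FIRE
t=2: input=1 -> V=8
t=3: input=1 -> V=0 FIRE
t=4: input=2 -> V=0 FIRE
t=5: input=1 -> V=8
t=6: input=4 -> V=0 FIRE
t=7: input=3 -> V=0 FIRE
t=8: input=2 -> V=0 FIRE
t=9: input=0 -> V=0
t=10: input=2 -> V=0 FIRE
t=11: input=4 -> V=0 FIRE
t=12: input=4 -> V=0 FIRE
t=13: input=1 -> V=8
t=14: input=1 -> V=0 FIRE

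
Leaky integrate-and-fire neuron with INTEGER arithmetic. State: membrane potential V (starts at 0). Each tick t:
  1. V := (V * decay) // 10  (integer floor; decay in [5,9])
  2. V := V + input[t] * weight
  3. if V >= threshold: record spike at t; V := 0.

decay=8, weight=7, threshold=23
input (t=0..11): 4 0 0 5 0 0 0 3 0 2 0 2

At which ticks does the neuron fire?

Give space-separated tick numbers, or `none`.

t=0: input=4 -> V=0 FIRE
t=1: input=0 -> V=0
t=2: input=0 -> V=0
t=3: input=5 -> V=0 FIRE
t=4: input=0 -> V=0
t=5: input=0 -> V=0
t=6: input=0 -> V=0
t=7: input=3 -> V=21
t=8: input=0 -> V=16
t=9: input=2 -> V=0 FIRE
t=10: input=0 -> V=0
t=11: input=2 -> V=14

Answer: 0 3 9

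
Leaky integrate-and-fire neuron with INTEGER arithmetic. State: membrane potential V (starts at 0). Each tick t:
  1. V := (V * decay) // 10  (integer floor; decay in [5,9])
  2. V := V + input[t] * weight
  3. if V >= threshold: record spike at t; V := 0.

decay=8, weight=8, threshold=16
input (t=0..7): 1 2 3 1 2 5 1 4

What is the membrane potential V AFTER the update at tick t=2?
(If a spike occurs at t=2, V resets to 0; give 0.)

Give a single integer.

t=0: input=1 -> V=8
t=1: input=2 -> V=0 FIRE
t=2: input=3 -> V=0 FIRE
t=3: input=1 -> V=8
t=4: input=2 -> V=0 FIRE
t=5: input=5 -> V=0 FIRE
t=6: input=1 -> V=8
t=7: input=4 -> V=0 FIRE

Answer: 0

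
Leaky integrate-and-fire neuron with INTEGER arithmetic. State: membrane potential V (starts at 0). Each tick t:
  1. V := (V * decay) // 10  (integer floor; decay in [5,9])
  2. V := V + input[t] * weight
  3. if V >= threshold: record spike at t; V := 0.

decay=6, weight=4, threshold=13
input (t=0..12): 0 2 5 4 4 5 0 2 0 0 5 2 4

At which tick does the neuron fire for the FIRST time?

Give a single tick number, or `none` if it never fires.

Answer: 2

Derivation:
t=0: input=0 -> V=0
t=1: input=2 -> V=8
t=2: input=5 -> V=0 FIRE
t=3: input=4 -> V=0 FIRE
t=4: input=4 -> V=0 FIRE
t=5: input=5 -> V=0 FIRE
t=6: input=0 -> V=0
t=7: input=2 -> V=8
t=8: input=0 -> V=4
t=9: input=0 -> V=2
t=10: input=5 -> V=0 FIRE
t=11: input=2 -> V=8
t=12: input=4 -> V=0 FIRE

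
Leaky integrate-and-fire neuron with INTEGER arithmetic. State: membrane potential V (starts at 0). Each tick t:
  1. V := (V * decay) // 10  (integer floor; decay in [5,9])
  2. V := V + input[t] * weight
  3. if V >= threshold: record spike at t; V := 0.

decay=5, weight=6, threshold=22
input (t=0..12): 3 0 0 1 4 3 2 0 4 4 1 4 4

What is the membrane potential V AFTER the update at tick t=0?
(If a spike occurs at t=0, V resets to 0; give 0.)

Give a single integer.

Answer: 18

Derivation:
t=0: input=3 -> V=18
t=1: input=0 -> V=9
t=2: input=0 -> V=4
t=3: input=1 -> V=8
t=4: input=4 -> V=0 FIRE
t=5: input=3 -> V=18
t=6: input=2 -> V=21
t=7: input=0 -> V=10
t=8: input=4 -> V=0 FIRE
t=9: input=4 -> V=0 FIRE
t=10: input=1 -> V=6
t=11: input=4 -> V=0 FIRE
t=12: input=4 -> V=0 FIRE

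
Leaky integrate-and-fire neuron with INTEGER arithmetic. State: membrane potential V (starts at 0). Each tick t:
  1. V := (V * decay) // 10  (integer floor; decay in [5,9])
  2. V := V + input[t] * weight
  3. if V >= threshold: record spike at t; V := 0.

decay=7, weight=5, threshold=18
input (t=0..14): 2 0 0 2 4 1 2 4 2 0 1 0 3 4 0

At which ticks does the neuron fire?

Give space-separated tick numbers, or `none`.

Answer: 4 7 12 13

Derivation:
t=0: input=2 -> V=10
t=1: input=0 -> V=7
t=2: input=0 -> V=4
t=3: input=2 -> V=12
t=4: input=4 -> V=0 FIRE
t=5: input=1 -> V=5
t=6: input=2 -> V=13
t=7: input=4 -> V=0 FIRE
t=8: input=2 -> V=10
t=9: input=0 -> V=7
t=10: input=1 -> V=9
t=11: input=0 -> V=6
t=12: input=3 -> V=0 FIRE
t=13: input=4 -> V=0 FIRE
t=14: input=0 -> V=0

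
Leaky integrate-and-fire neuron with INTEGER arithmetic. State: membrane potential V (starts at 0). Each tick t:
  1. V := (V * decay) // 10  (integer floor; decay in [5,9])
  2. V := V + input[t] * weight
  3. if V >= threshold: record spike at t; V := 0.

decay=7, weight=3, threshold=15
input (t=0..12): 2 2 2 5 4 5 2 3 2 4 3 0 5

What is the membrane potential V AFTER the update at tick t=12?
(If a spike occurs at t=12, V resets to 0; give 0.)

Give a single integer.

t=0: input=2 -> V=6
t=1: input=2 -> V=10
t=2: input=2 -> V=13
t=3: input=5 -> V=0 FIRE
t=4: input=4 -> V=12
t=5: input=5 -> V=0 FIRE
t=6: input=2 -> V=6
t=7: input=3 -> V=13
t=8: input=2 -> V=0 FIRE
t=9: input=4 -> V=12
t=10: input=3 -> V=0 FIRE
t=11: input=0 -> V=0
t=12: input=5 -> V=0 FIRE

Answer: 0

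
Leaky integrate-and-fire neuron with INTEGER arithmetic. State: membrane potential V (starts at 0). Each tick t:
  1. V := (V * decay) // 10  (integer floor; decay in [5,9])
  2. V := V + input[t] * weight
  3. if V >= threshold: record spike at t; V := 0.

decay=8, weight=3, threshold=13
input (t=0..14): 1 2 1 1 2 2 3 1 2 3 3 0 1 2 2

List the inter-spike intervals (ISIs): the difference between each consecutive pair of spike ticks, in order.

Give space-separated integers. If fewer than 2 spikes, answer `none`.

Answer: 2 3 5

Derivation:
t=0: input=1 -> V=3
t=1: input=2 -> V=8
t=2: input=1 -> V=9
t=3: input=1 -> V=10
t=4: input=2 -> V=0 FIRE
t=5: input=2 -> V=6
t=6: input=3 -> V=0 FIRE
t=7: input=1 -> V=3
t=8: input=2 -> V=8
t=9: input=3 -> V=0 FIRE
t=10: input=3 -> V=9
t=11: input=0 -> V=7
t=12: input=1 -> V=8
t=13: input=2 -> V=12
t=14: input=2 -> V=0 FIRE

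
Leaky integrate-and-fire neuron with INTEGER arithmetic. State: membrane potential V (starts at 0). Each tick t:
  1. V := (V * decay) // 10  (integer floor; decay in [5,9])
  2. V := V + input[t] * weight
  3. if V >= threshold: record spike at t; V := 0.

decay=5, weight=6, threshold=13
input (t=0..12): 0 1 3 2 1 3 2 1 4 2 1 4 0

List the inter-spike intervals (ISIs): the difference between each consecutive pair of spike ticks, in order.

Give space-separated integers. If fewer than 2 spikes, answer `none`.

Answer: 3 3 3

Derivation:
t=0: input=0 -> V=0
t=1: input=1 -> V=6
t=2: input=3 -> V=0 FIRE
t=3: input=2 -> V=12
t=4: input=1 -> V=12
t=5: input=3 -> V=0 FIRE
t=6: input=2 -> V=12
t=7: input=1 -> V=12
t=8: input=4 -> V=0 FIRE
t=9: input=2 -> V=12
t=10: input=1 -> V=12
t=11: input=4 -> V=0 FIRE
t=12: input=0 -> V=0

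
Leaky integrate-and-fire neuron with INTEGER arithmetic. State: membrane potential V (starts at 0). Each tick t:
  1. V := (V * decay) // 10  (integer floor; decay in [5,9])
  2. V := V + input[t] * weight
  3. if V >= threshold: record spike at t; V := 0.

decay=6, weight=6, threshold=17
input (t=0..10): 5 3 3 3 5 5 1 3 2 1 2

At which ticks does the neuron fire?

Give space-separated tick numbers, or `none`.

Answer: 0 1 2 3 4 5 7 10

Derivation:
t=0: input=5 -> V=0 FIRE
t=1: input=3 -> V=0 FIRE
t=2: input=3 -> V=0 FIRE
t=3: input=3 -> V=0 FIRE
t=4: input=5 -> V=0 FIRE
t=5: input=5 -> V=0 FIRE
t=6: input=1 -> V=6
t=7: input=3 -> V=0 FIRE
t=8: input=2 -> V=12
t=9: input=1 -> V=13
t=10: input=2 -> V=0 FIRE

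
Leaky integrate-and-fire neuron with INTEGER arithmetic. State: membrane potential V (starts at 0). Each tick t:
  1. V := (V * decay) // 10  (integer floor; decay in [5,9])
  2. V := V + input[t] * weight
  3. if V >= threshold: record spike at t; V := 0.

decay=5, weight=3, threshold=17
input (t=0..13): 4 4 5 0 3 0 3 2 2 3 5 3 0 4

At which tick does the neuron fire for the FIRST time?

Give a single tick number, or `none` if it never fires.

Answer: 1

Derivation:
t=0: input=4 -> V=12
t=1: input=4 -> V=0 FIRE
t=2: input=5 -> V=15
t=3: input=0 -> V=7
t=4: input=3 -> V=12
t=5: input=0 -> V=6
t=6: input=3 -> V=12
t=7: input=2 -> V=12
t=8: input=2 -> V=12
t=9: input=3 -> V=15
t=10: input=5 -> V=0 FIRE
t=11: input=3 -> V=9
t=12: input=0 -> V=4
t=13: input=4 -> V=14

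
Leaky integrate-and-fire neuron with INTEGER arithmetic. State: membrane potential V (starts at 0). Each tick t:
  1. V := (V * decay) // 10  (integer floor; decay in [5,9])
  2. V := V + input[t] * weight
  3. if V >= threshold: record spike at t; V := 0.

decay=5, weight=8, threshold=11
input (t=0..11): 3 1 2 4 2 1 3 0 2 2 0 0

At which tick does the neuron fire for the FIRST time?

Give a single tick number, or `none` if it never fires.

t=0: input=3 -> V=0 FIRE
t=1: input=1 -> V=8
t=2: input=2 -> V=0 FIRE
t=3: input=4 -> V=0 FIRE
t=4: input=2 -> V=0 FIRE
t=5: input=1 -> V=8
t=6: input=3 -> V=0 FIRE
t=7: input=0 -> V=0
t=8: input=2 -> V=0 FIRE
t=9: input=2 -> V=0 FIRE
t=10: input=0 -> V=0
t=11: input=0 -> V=0

Answer: 0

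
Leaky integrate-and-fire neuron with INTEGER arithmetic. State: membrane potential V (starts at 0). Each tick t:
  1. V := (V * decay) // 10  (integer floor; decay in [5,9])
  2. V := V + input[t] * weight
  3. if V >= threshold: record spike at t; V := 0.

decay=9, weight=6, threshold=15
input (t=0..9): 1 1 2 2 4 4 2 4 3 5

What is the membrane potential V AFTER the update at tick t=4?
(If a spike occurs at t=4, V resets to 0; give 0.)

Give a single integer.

t=0: input=1 -> V=6
t=1: input=1 -> V=11
t=2: input=2 -> V=0 FIRE
t=3: input=2 -> V=12
t=4: input=4 -> V=0 FIRE
t=5: input=4 -> V=0 FIRE
t=6: input=2 -> V=12
t=7: input=4 -> V=0 FIRE
t=8: input=3 -> V=0 FIRE
t=9: input=5 -> V=0 FIRE

Answer: 0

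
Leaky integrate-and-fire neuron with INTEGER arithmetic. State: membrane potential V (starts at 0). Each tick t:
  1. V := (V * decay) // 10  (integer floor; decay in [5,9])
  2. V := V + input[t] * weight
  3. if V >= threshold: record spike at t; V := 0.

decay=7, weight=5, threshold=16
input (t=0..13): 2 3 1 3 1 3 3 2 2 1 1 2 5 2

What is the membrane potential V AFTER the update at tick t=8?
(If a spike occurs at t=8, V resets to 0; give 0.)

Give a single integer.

Answer: 10

Derivation:
t=0: input=2 -> V=10
t=1: input=3 -> V=0 FIRE
t=2: input=1 -> V=5
t=3: input=3 -> V=0 FIRE
t=4: input=1 -> V=5
t=5: input=3 -> V=0 FIRE
t=6: input=3 -> V=15
t=7: input=2 -> V=0 FIRE
t=8: input=2 -> V=10
t=9: input=1 -> V=12
t=10: input=1 -> V=13
t=11: input=2 -> V=0 FIRE
t=12: input=5 -> V=0 FIRE
t=13: input=2 -> V=10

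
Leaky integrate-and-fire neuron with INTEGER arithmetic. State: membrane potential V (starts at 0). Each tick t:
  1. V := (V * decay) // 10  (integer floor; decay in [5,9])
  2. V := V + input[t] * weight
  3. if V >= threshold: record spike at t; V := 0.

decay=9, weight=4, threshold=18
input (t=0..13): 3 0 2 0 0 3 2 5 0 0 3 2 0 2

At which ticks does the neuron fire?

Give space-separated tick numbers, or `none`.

t=0: input=3 -> V=12
t=1: input=0 -> V=10
t=2: input=2 -> V=17
t=3: input=0 -> V=15
t=4: input=0 -> V=13
t=5: input=3 -> V=0 FIRE
t=6: input=2 -> V=8
t=7: input=5 -> V=0 FIRE
t=8: input=0 -> V=0
t=9: input=0 -> V=0
t=10: input=3 -> V=12
t=11: input=2 -> V=0 FIRE
t=12: input=0 -> V=0
t=13: input=2 -> V=8

Answer: 5 7 11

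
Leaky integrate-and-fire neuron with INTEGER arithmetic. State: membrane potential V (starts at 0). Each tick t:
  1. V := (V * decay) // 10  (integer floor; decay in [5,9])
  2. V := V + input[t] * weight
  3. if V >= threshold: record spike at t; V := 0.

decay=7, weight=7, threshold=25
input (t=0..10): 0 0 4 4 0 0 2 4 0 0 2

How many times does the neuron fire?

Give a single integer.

Answer: 3

Derivation:
t=0: input=0 -> V=0
t=1: input=0 -> V=0
t=2: input=4 -> V=0 FIRE
t=3: input=4 -> V=0 FIRE
t=4: input=0 -> V=0
t=5: input=0 -> V=0
t=6: input=2 -> V=14
t=7: input=4 -> V=0 FIRE
t=8: input=0 -> V=0
t=9: input=0 -> V=0
t=10: input=2 -> V=14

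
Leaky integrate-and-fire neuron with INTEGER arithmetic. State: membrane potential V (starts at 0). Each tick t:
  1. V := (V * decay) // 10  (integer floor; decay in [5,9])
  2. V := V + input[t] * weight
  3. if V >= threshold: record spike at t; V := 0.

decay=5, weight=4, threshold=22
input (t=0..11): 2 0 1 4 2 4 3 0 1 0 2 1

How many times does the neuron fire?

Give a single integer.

t=0: input=2 -> V=8
t=1: input=0 -> V=4
t=2: input=1 -> V=6
t=3: input=4 -> V=19
t=4: input=2 -> V=17
t=5: input=4 -> V=0 FIRE
t=6: input=3 -> V=12
t=7: input=0 -> V=6
t=8: input=1 -> V=7
t=9: input=0 -> V=3
t=10: input=2 -> V=9
t=11: input=1 -> V=8

Answer: 1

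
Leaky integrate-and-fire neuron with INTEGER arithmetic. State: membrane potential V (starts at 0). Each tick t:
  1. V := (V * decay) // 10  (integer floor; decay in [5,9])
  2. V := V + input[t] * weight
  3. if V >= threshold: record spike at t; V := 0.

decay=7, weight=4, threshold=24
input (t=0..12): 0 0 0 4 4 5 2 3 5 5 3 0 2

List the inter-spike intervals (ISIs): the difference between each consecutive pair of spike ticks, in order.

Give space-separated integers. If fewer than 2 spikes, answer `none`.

t=0: input=0 -> V=0
t=1: input=0 -> V=0
t=2: input=0 -> V=0
t=3: input=4 -> V=16
t=4: input=4 -> V=0 FIRE
t=5: input=5 -> V=20
t=6: input=2 -> V=22
t=7: input=3 -> V=0 FIRE
t=8: input=5 -> V=20
t=9: input=5 -> V=0 FIRE
t=10: input=3 -> V=12
t=11: input=0 -> V=8
t=12: input=2 -> V=13

Answer: 3 2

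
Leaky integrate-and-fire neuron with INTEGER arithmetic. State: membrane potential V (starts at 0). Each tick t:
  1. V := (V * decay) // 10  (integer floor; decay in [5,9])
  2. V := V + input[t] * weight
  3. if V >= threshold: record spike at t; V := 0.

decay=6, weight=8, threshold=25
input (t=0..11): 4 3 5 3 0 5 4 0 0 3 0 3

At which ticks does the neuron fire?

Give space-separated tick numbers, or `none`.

Answer: 0 2 5 6 11

Derivation:
t=0: input=4 -> V=0 FIRE
t=1: input=3 -> V=24
t=2: input=5 -> V=0 FIRE
t=3: input=3 -> V=24
t=4: input=0 -> V=14
t=5: input=5 -> V=0 FIRE
t=6: input=4 -> V=0 FIRE
t=7: input=0 -> V=0
t=8: input=0 -> V=0
t=9: input=3 -> V=24
t=10: input=0 -> V=14
t=11: input=3 -> V=0 FIRE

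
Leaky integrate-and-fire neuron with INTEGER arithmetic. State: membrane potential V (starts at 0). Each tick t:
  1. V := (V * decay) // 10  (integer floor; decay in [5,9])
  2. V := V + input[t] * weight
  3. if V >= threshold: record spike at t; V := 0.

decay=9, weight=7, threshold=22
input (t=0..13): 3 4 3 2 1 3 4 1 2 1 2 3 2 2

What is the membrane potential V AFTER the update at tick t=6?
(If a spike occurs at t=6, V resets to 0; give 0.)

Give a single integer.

t=0: input=3 -> V=21
t=1: input=4 -> V=0 FIRE
t=2: input=3 -> V=21
t=3: input=2 -> V=0 FIRE
t=4: input=1 -> V=7
t=5: input=3 -> V=0 FIRE
t=6: input=4 -> V=0 FIRE
t=7: input=1 -> V=7
t=8: input=2 -> V=20
t=9: input=1 -> V=0 FIRE
t=10: input=2 -> V=14
t=11: input=3 -> V=0 FIRE
t=12: input=2 -> V=14
t=13: input=2 -> V=0 FIRE

Answer: 0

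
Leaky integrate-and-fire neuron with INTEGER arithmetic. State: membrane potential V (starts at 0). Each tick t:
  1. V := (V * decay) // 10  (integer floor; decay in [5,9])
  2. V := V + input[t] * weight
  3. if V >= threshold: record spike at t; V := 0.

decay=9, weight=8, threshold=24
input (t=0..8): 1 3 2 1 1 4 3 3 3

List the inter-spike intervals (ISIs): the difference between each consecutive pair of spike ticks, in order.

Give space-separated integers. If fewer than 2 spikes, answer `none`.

t=0: input=1 -> V=8
t=1: input=3 -> V=0 FIRE
t=2: input=2 -> V=16
t=3: input=1 -> V=22
t=4: input=1 -> V=0 FIRE
t=5: input=4 -> V=0 FIRE
t=6: input=3 -> V=0 FIRE
t=7: input=3 -> V=0 FIRE
t=8: input=3 -> V=0 FIRE

Answer: 3 1 1 1 1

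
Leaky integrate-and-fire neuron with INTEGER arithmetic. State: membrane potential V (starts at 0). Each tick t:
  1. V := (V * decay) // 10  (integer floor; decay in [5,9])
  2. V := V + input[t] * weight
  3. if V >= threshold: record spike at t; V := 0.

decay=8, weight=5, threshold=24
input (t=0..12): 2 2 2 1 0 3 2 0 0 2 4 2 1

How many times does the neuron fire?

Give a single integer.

t=0: input=2 -> V=10
t=1: input=2 -> V=18
t=2: input=2 -> V=0 FIRE
t=3: input=1 -> V=5
t=4: input=0 -> V=4
t=5: input=3 -> V=18
t=6: input=2 -> V=0 FIRE
t=7: input=0 -> V=0
t=8: input=0 -> V=0
t=9: input=2 -> V=10
t=10: input=4 -> V=0 FIRE
t=11: input=2 -> V=10
t=12: input=1 -> V=13

Answer: 3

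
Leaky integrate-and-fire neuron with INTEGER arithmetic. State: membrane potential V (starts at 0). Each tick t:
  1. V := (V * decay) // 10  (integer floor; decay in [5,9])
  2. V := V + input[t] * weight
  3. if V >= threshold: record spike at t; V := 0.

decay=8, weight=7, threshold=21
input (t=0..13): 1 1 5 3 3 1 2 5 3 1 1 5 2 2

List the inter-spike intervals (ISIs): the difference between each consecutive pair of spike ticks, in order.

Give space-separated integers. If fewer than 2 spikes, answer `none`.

t=0: input=1 -> V=7
t=1: input=1 -> V=12
t=2: input=5 -> V=0 FIRE
t=3: input=3 -> V=0 FIRE
t=4: input=3 -> V=0 FIRE
t=5: input=1 -> V=7
t=6: input=2 -> V=19
t=7: input=5 -> V=0 FIRE
t=8: input=3 -> V=0 FIRE
t=9: input=1 -> V=7
t=10: input=1 -> V=12
t=11: input=5 -> V=0 FIRE
t=12: input=2 -> V=14
t=13: input=2 -> V=0 FIRE

Answer: 1 1 3 1 3 2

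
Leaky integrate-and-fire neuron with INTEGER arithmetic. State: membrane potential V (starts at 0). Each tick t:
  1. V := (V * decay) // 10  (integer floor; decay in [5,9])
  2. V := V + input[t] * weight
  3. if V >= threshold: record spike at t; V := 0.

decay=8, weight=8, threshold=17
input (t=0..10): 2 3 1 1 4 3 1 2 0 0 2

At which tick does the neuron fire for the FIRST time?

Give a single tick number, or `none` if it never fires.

t=0: input=2 -> V=16
t=1: input=3 -> V=0 FIRE
t=2: input=1 -> V=8
t=3: input=1 -> V=14
t=4: input=4 -> V=0 FIRE
t=5: input=3 -> V=0 FIRE
t=6: input=1 -> V=8
t=7: input=2 -> V=0 FIRE
t=8: input=0 -> V=0
t=9: input=0 -> V=0
t=10: input=2 -> V=16

Answer: 1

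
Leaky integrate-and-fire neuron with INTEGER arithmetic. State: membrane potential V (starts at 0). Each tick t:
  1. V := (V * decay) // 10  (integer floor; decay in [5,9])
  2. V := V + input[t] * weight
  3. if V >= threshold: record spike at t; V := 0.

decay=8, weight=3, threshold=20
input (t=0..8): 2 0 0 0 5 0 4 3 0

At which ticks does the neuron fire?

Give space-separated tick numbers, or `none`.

Answer: 6

Derivation:
t=0: input=2 -> V=6
t=1: input=0 -> V=4
t=2: input=0 -> V=3
t=3: input=0 -> V=2
t=4: input=5 -> V=16
t=5: input=0 -> V=12
t=6: input=4 -> V=0 FIRE
t=7: input=3 -> V=9
t=8: input=0 -> V=7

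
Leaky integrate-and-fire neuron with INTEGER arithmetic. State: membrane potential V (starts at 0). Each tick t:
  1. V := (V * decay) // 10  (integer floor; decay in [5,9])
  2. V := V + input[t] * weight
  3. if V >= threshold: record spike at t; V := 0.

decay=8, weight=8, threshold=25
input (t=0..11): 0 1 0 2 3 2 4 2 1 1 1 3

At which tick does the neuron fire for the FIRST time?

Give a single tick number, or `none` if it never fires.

Answer: 4

Derivation:
t=0: input=0 -> V=0
t=1: input=1 -> V=8
t=2: input=0 -> V=6
t=3: input=2 -> V=20
t=4: input=3 -> V=0 FIRE
t=5: input=2 -> V=16
t=6: input=4 -> V=0 FIRE
t=7: input=2 -> V=16
t=8: input=1 -> V=20
t=9: input=1 -> V=24
t=10: input=1 -> V=0 FIRE
t=11: input=3 -> V=24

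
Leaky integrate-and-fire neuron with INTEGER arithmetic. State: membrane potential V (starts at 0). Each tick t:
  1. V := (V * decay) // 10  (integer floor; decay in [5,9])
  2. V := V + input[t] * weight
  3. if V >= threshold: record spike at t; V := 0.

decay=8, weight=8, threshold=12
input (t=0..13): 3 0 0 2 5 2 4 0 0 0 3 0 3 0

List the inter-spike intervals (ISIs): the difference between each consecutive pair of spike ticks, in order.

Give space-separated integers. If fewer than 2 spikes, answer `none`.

t=0: input=3 -> V=0 FIRE
t=1: input=0 -> V=0
t=2: input=0 -> V=0
t=3: input=2 -> V=0 FIRE
t=4: input=5 -> V=0 FIRE
t=5: input=2 -> V=0 FIRE
t=6: input=4 -> V=0 FIRE
t=7: input=0 -> V=0
t=8: input=0 -> V=0
t=9: input=0 -> V=0
t=10: input=3 -> V=0 FIRE
t=11: input=0 -> V=0
t=12: input=3 -> V=0 FIRE
t=13: input=0 -> V=0

Answer: 3 1 1 1 4 2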